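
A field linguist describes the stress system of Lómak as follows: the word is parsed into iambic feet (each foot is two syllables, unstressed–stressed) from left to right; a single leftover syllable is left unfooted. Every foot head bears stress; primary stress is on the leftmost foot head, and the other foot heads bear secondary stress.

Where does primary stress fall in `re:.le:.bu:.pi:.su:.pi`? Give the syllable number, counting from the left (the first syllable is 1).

2

Parse left to right into iambic (σˈσ) feet: (re:.ˈle:) (bu:.ˈpi:) (su:.ˈpi).
Foot heads (stressed positions): 2, 4, 6.
End Rule Leftmost: primary stress on the leftmost head = syllable 2.
Primary stress: syllable 2 → re:.ˈle:.bu:.pi:.su:.pi.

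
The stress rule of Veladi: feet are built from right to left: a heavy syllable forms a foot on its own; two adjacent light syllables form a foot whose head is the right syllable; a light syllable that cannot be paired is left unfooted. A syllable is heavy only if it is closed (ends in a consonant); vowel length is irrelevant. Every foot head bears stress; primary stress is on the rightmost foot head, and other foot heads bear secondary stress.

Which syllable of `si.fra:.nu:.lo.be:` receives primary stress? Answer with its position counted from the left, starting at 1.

5

Weights: 1 si L, 2 fra: L, 3 nu: L, 4 lo L, 5 be: L.
Parse right to left (heavy = foot alone; LL = one foot; stranded L unfooted): si (fra:.ˈnu:) (lo.ˈbe:).
Foot heads: 3, 5.
Primary stress on the rightmost head = syllable 5.
Primary stress: syllable 5 → si.fra:.nu:.lo.ˈbe:.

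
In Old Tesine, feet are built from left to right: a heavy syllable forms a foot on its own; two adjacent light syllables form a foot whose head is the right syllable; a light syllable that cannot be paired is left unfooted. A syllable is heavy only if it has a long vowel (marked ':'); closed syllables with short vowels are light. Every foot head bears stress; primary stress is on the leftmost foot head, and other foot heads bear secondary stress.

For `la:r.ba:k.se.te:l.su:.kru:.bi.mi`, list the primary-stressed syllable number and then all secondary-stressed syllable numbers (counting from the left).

Weights: 1 la:r H, 2 ba:k H, 3 se L, 4 te:l H, 5 su: H, 6 kru: H, 7 bi L, 8 mi L.
Parse left to right (heavy = foot alone; LL = one foot; stranded L unfooted): (ˈla:r) (ˈba:k) se (ˈte:l) (ˈsu:) (ˈkru:) (bi.ˈmi).
Foot heads: 1, 2, 4, 5, 6, 8.
Primary stress on the leftmost head = syllable 1.
Secondary stress on 2, 4, 5, 6, 8: ˈla:r.ˌba:k.se.ˌte:l.ˌsu:.ˌkru:.bi.ˌmi.

primary 1, secondary 2, 4, 5, 6, 8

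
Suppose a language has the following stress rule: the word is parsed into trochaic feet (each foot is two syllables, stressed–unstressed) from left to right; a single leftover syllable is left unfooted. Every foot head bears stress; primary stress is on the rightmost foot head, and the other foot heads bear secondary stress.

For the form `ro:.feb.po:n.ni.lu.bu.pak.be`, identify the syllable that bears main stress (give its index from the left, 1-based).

7

Parse left to right into trochaic (ˈσσ) feet: (ˈro:.feb) (ˈpo:n.ni) (ˈlu.bu) (ˈpak.be).
Foot heads (stressed positions): 1, 3, 5, 7.
End Rule Rightmost: primary stress on the rightmost head = syllable 7.
Primary stress: syllable 7 → ro:.feb.po:n.ni.lu.bu.ˈpak.be.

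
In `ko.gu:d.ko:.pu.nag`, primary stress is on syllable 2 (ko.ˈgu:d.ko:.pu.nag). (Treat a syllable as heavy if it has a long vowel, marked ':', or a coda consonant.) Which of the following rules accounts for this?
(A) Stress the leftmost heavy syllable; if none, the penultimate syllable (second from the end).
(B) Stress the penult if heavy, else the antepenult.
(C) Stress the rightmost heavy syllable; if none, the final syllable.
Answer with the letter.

A

Rule A → syllable 2 ✓.
Rule B → syllable 3 (observed: 2).
Rule C → syllable 5 (observed: 2).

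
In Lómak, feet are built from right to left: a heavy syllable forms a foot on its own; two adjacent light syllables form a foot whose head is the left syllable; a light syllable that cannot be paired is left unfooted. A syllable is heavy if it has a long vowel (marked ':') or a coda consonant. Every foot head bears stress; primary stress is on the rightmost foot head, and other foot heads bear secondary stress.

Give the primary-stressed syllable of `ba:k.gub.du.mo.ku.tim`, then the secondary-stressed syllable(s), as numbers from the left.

primary 6, secondary 1, 2, 4

Weights: 1 ba:k H, 2 gub H, 3 du L, 4 mo L, 5 ku L, 6 tim H.
Parse right to left (heavy = foot alone; LL = one foot; stranded L unfooted): (ˈba:k) (ˈgub) du (ˈmo.ku) (ˈtim).
Foot heads: 1, 2, 4, 6.
Primary stress on the rightmost head = syllable 6.
Secondary stress on 1, 2, 4: ˌba:k.ˌgub.du.ˌmo.ku.ˈtim.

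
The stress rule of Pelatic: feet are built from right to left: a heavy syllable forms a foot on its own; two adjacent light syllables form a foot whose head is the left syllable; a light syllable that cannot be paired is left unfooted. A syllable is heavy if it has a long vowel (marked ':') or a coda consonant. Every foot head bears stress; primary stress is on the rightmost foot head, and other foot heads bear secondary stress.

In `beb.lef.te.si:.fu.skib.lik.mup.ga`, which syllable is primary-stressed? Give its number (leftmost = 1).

8

Weights: 1 beb H, 2 lef H, 3 te L, 4 si: H, 5 fu L, 6 skib H, 7 lik H, 8 mup H, 9 ga L.
Parse right to left (heavy = foot alone; LL = one foot; stranded L unfooted): (ˈbeb) (ˈlef) te (ˈsi:) fu (ˈskib) (ˈlik) (ˈmup) ga.
Foot heads: 1, 2, 4, 6, 7, 8.
Primary stress on the rightmost head = syllable 8.
Primary stress: syllable 8 → beb.lef.te.si:.fu.skib.lik.ˈmup.ga.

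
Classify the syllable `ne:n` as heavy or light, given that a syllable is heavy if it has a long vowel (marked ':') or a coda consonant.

`ne:n`: long vowel, closed (coda /n/). Long vowel and closed → heavy.

heavy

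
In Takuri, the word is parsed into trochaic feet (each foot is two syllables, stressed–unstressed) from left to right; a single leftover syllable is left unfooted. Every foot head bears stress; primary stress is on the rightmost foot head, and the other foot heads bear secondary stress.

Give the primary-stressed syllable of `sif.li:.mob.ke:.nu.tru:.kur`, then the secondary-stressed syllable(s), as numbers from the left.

primary 5, secondary 1, 3

Parse left to right into trochaic (ˈσσ) feet: (ˈsif.li:) (ˈmob.ke:) (ˈnu.tru:) kur. Syllable 7 is left unfooted.
Foot heads (stressed positions): 1, 3, 5.
End Rule Rightmost: primary stress on the rightmost head = syllable 5.
Secondary stress on 1, 3: ˌsif.li:.ˌmob.ke:.ˈnu.tru:.kur.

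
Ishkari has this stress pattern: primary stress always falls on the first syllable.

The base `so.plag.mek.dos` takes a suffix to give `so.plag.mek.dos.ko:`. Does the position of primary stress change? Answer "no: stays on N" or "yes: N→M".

Base `so.plag.mek.dos` (4 syllables):
  The word has 4 syllables; the first syllable is syllable 1 (so).
  → primary stress on syllable 1.
Suffixed `so.plag.mek.dos.ko:` (5 syllables):
  The word has 5 syllables; the first syllable is syllable 1 (so).
  → primary stress on syllable 1.

no: stays on 1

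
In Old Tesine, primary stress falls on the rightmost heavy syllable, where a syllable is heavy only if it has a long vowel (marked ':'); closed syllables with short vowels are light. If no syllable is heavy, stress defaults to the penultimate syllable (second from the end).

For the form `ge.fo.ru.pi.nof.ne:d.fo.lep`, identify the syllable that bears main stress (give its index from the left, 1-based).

Weights: 1 ge L, 2 fo L, 3 ru L, 4 pi L, 5 nof L, 6 ne:d H, 7 fo L, 8 lep L.
Heavy syllables in the domain: 6. The rightmost is syllable 6 (ne:d).
Primary stress: syllable 6 → ge.fo.ru.pi.nof.ˈne:d.fo.lep.

6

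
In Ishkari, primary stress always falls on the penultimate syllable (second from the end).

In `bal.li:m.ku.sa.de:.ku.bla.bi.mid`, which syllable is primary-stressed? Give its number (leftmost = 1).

The word has 9 syllables; the penultimate syllable (second from the end) is syllable 8 (bi).
Primary stress: syllable 8 → bal.li:m.ku.sa.de:.ku.bla.ˈbi.mid.

8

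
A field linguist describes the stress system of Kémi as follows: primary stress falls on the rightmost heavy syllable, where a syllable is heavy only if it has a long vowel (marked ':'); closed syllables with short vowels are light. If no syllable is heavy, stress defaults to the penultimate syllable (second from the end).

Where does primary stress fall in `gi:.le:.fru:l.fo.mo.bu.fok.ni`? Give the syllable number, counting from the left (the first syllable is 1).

Weights: 1 gi: H, 2 le: H, 3 fru:l H, 4 fo L, 5 mo L, 6 bu L, 7 fok L, 8 ni L.
Heavy syllables in the domain: 1, 2, 3. The rightmost is syllable 3 (fru:l).
Primary stress: syllable 3 → gi:.le:.ˈfru:l.fo.mo.bu.fok.ni.

3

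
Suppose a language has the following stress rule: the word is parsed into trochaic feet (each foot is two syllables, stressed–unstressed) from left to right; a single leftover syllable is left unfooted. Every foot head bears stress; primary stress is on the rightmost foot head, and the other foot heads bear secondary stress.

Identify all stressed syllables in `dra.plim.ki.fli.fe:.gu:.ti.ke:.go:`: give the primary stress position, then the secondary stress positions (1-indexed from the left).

primary 7, secondary 1, 3, 5

Parse left to right into trochaic (ˈσσ) feet: (ˈdra.plim) (ˈki.fli) (ˈfe:.gu:) (ˈti.ke:) go:. Syllable 9 is left unfooted.
Foot heads (stressed positions): 1, 3, 5, 7.
End Rule Rightmost: primary stress on the rightmost head = syllable 7.
Secondary stress on 1, 3, 5: ˌdra.plim.ˌki.fli.ˌfe:.gu:.ˈti.ke:.go:.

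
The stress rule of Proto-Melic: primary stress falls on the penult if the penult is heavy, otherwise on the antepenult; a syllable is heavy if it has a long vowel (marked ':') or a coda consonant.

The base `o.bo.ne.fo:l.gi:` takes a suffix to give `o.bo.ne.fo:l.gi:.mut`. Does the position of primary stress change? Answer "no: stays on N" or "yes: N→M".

Base `o.bo.ne.fo:l.gi:` (5 syllables):
  Weights: 3 ne L, 4 fo:l H, 5 gi: H.
  The penult (syllable 4, fo:l) is heavy, so it takes stress.
  → primary stress on syllable 4.
Suffixed `o.bo.ne.fo:l.gi:.mut` (6 syllables):
  Weights: 4 fo:l H, 5 gi: H, 6 mut H.
  The penult (syllable 5, gi:) is heavy, so it takes stress.
  → primary stress on syllable 5.

yes: 4→5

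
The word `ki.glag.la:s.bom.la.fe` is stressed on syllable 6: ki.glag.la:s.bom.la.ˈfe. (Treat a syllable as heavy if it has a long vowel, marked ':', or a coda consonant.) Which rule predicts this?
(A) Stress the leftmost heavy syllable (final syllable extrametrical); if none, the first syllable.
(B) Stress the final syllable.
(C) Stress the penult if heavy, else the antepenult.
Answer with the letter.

Rule A → syllable 2 (observed: 6).
Rule B → syllable 6 ✓.
Rule C → syllable 4 (observed: 6).

B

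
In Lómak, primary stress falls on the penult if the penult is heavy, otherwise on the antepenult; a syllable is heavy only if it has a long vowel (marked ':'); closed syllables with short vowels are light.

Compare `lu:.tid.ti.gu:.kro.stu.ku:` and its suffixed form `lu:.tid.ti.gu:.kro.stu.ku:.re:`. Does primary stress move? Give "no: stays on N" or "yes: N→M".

Base `lu:.tid.ti.gu:.kro.stu.ku:` (7 syllables):
  Weights: 5 kro L, 6 stu L, 7 ku: H.
  The penult (syllable 6, stu) is light, so stress falls on the antepenult (syllable 5, kro).
  → primary stress on syllable 5.
Suffixed `lu:.tid.ti.gu:.kro.stu.ku:.re:` (8 syllables):
  Weights: 6 stu L, 7 ku: H, 8 re: H.
  The penult (syllable 7, ku:) is heavy, so it takes stress.
  → primary stress on syllable 7.

yes: 5→7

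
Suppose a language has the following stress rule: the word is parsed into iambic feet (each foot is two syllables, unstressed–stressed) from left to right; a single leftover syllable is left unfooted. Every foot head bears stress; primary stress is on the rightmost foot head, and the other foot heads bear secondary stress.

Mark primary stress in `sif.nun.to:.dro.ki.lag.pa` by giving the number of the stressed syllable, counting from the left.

6

Parse left to right into iambic (σˈσ) feet: (sif.ˈnun) (to:.ˈdro) (ki.ˈlag) pa. Syllable 7 is left unfooted.
Foot heads (stressed positions): 2, 4, 6.
End Rule Rightmost: primary stress on the rightmost head = syllable 6.
Primary stress: syllable 6 → sif.nun.to:.dro.ki.ˈlag.pa.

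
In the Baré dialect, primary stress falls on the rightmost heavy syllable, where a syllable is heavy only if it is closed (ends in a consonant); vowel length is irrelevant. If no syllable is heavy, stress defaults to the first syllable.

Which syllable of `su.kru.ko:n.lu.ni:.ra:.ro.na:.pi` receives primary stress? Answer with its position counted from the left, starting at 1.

Weights: 1 su L, 2 kru L, 3 ko:n H, 4 lu L, 5 ni: L, 6 ra: L, 7 ro L, 8 na: L, 9 pi L.
Heavy syllables in the domain: 3. The rightmost is syllable 3 (ko:n).
Primary stress: syllable 3 → su.kru.ˈko:n.lu.ni:.ra:.ro.na:.pi.

3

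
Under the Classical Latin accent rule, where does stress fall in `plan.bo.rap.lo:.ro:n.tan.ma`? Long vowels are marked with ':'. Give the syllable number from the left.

Classical Latin: stress the penult if heavy (long vowel or closed), else the antepenult.
Weights: 5 ro:n H, 6 tan H, 7 ma L.
The penult (syllable 6, tan) is heavy, so it takes stress.
Stress on syllable 6: plan.bo.rap.lo:.ro:n.ˈtan.ma.

6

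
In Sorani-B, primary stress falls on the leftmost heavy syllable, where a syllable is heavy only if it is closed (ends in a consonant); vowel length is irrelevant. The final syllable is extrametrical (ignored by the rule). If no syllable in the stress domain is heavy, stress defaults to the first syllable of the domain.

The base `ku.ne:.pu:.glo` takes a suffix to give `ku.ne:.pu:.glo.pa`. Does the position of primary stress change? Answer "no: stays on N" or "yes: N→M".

Base `ku.ne:.pu:.glo` (4 syllables):
  The final syllable (4, glo) is extrametrical; the stress domain is syllables 1–3.
  Weights: 1 ku L, 2 ne: L, 3 pu: L.
  No heavy syllable in the domain; default to the first syllable of the domain = syllable 1.
  → primary stress on syllable 1.
Suffixed `ku.ne:.pu:.glo.pa` (5 syllables):
  The final syllable (5, pa) is extrametrical; the stress domain is syllables 1–4.
  Weights: 1 ku L, 2 ne: L, 3 pu: L, 4 glo L.
  No heavy syllable in the domain; default to the first syllable of the domain = syllable 1.
  → primary stress on syllable 1.

no: stays on 1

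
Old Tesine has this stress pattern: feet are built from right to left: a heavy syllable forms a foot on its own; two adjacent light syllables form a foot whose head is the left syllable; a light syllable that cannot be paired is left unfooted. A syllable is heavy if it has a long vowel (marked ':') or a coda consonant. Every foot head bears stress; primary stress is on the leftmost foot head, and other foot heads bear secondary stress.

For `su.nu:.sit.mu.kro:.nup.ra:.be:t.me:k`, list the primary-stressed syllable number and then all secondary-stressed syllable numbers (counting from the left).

primary 2, secondary 3, 5, 6, 7, 8, 9

Weights: 1 su L, 2 nu: H, 3 sit H, 4 mu L, 5 kro: H, 6 nup H, 7 ra: H, 8 be:t H, 9 me:k H.
Parse right to left (heavy = foot alone; LL = one foot; stranded L unfooted): su (ˈnu:) (ˈsit) mu (ˈkro:) (ˈnup) (ˈra:) (ˈbe:t) (ˈme:k).
Foot heads: 2, 3, 5, 6, 7, 8, 9.
Primary stress on the leftmost head = syllable 2.
Secondary stress on 3, 5, 6, 7, 8, 9: su.ˈnu:.ˌsit.mu.ˌkro:.ˌnup.ˌra:.ˌbe:t.ˌme:k.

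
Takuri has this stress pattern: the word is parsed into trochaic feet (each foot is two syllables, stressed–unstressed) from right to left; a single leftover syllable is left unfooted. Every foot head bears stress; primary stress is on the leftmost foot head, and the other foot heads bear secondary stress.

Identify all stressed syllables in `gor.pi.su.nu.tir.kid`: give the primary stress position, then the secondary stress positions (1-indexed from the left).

primary 1, secondary 3, 5

Parse right to left into trochaic (ˈσσ) feet: (ˈgor.pi) (ˈsu.nu) (ˈtir.kid).
Foot heads (stressed positions): 1, 3, 5.
End Rule Leftmost: primary stress on the leftmost head = syllable 1.
Secondary stress on 3, 5: ˈgor.pi.ˌsu.nu.ˌtir.kid.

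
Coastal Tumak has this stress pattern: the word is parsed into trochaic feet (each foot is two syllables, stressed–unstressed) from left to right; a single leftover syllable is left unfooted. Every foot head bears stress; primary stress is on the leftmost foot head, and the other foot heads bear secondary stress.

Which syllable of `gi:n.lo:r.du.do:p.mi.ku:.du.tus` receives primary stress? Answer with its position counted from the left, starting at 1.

1

Parse left to right into trochaic (ˈσσ) feet: (ˈgi:n.lo:r) (ˈdu.do:p) (ˈmi.ku:) (ˈdu.tus).
Foot heads (stressed positions): 1, 3, 5, 7.
End Rule Leftmost: primary stress on the leftmost head = syllable 1.
Primary stress: syllable 1 → ˈgi:n.lo:r.du.do:p.mi.ku:.du.tus.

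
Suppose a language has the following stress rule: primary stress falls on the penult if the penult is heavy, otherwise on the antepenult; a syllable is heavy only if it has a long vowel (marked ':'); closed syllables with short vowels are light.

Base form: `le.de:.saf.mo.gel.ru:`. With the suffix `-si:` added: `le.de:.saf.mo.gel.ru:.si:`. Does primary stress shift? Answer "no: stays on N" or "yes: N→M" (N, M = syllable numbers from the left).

Base `le.de:.saf.mo.gel.ru:` (6 syllables):
  Weights: 4 mo L, 5 gel L, 6 ru: H.
  The penult (syllable 5, gel) is light, so stress falls on the antepenult (syllable 4, mo).
  → primary stress on syllable 4.
Suffixed `le.de:.saf.mo.gel.ru:.si:` (7 syllables):
  Weights: 5 gel L, 6 ru: H, 7 si: H.
  The penult (syllable 6, ru:) is heavy, so it takes stress.
  → primary stress on syllable 6.

yes: 4→6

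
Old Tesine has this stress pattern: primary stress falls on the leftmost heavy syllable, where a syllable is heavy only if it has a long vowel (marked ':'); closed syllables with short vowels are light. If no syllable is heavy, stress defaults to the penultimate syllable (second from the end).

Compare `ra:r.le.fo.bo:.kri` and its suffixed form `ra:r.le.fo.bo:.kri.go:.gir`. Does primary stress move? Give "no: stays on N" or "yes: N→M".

no: stays on 1

Base `ra:r.le.fo.bo:.kri` (5 syllables):
  Weights: 1 ra:r H, 2 le L, 3 fo L, 4 bo: H, 5 kri L.
  Heavy syllables in the domain: 1, 4. The leftmost is syllable 1 (ra:r).
  → primary stress on syllable 1.
Suffixed `ra:r.le.fo.bo:.kri.go:.gir` (7 syllables):
  Weights: 1 ra:r H, 2 le L, 3 fo L, 4 bo: H, 5 kri L, 6 go: H, 7 gir L.
  Heavy syllables in the domain: 1, 4, 6. The leftmost is syllable 1 (ra:r).
  → primary stress on syllable 1.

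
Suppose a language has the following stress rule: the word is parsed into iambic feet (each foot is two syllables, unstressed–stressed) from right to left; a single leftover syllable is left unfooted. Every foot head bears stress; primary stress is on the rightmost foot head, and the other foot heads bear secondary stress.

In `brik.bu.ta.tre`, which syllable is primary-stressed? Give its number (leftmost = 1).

Parse right to left into iambic (σˈσ) feet: (brik.ˈbu) (ta.ˈtre).
Foot heads (stressed positions): 2, 4.
End Rule Rightmost: primary stress on the rightmost head = syllable 4.
Primary stress: syllable 4 → brik.bu.ta.ˈtre.

4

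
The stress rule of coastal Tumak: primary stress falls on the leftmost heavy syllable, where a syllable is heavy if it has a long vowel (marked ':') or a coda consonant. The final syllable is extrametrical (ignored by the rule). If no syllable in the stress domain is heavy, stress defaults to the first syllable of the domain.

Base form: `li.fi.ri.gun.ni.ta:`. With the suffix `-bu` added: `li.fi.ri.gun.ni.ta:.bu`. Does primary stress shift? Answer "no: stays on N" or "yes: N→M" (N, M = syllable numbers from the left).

Base `li.fi.ri.gun.ni.ta:` (6 syllables):
  The final syllable (6, ta:) is extrametrical; the stress domain is syllables 1–5.
  Weights: 1 li L, 2 fi L, 3 ri L, 4 gun H, 5 ni L.
  Heavy syllables in the domain: 4. The leftmost is syllable 4 (gun).
  → primary stress on syllable 4.
Suffixed `li.fi.ri.gun.ni.ta:.bu` (7 syllables):
  The final syllable (7, bu) is extrametrical; the stress domain is syllables 1–6.
  Weights: 1 li L, 2 fi L, 3 ri L, 4 gun H, 5 ni L, 6 ta: H.
  Heavy syllables in the domain: 4, 6. The leftmost is syllable 4 (gun).
  → primary stress on syllable 4.

no: stays on 4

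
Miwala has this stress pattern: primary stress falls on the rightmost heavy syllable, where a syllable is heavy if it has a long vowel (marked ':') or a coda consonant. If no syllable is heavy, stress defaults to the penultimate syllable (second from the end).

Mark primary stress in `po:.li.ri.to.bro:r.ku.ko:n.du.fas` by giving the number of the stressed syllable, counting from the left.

Weights: 1 po: H, 2 li L, 3 ri L, 4 to L, 5 bro:r H, 6 ku L, 7 ko:n H, 8 du L, 9 fas H.
Heavy syllables in the domain: 1, 5, 7, 9. The rightmost is syllable 9 (fas).
Primary stress: syllable 9 → po:.li.ri.to.bro:r.ku.ko:n.du.ˈfas.

9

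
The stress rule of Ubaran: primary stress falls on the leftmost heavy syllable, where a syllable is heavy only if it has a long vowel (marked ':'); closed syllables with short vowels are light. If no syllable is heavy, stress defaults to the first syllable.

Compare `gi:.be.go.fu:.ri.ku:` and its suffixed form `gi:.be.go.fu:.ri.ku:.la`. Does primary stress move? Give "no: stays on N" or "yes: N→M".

no: stays on 1

Base `gi:.be.go.fu:.ri.ku:` (6 syllables):
  Weights: 1 gi: H, 2 be L, 3 go L, 4 fu: H, 5 ri L, 6 ku: H.
  Heavy syllables in the domain: 1, 4, 6. The leftmost is syllable 1 (gi:).
  → primary stress on syllable 1.
Suffixed `gi:.be.go.fu:.ri.ku:.la` (7 syllables):
  Weights: 1 gi: H, 2 be L, 3 go L, 4 fu: H, 5 ri L, 6 ku: H, 7 la L.
  Heavy syllables in the domain: 1, 4, 6. The leftmost is syllable 1 (gi:).
  → primary stress on syllable 1.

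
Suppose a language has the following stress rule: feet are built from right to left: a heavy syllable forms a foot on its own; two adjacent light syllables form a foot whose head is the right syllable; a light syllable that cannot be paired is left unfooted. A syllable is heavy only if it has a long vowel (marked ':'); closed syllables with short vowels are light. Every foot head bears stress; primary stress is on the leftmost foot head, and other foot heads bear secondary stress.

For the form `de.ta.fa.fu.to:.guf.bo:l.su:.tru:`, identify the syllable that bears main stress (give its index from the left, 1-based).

2

Weights: 1 de L, 2 ta L, 3 fa L, 4 fu L, 5 to: H, 6 guf L, 7 bo:l H, 8 su: H, 9 tru: H.
Parse right to left (heavy = foot alone; LL = one foot; stranded L unfooted): (de.ˈta) (fa.ˈfu) (ˈto:) guf (ˈbo:l) (ˈsu:) (ˈtru:).
Foot heads: 2, 4, 5, 7, 8, 9.
Primary stress on the leftmost head = syllable 2.
Primary stress: syllable 2 → de.ˈta.fa.fu.to:.guf.bo:l.su:.tru:.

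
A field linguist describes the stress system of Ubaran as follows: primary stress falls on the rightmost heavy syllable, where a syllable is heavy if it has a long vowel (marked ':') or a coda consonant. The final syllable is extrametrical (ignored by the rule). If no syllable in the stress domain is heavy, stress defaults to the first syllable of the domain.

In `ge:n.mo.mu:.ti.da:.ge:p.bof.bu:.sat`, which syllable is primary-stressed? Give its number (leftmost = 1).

The final syllable (9, sat) is extrametrical; the stress domain is syllables 1–8.
Weights: 1 ge:n H, 2 mo L, 3 mu: H, 4 ti L, 5 da: H, 6 ge:p H, 7 bof H, 8 bu: H.
Heavy syllables in the domain: 1, 3, 5, 6, 7, 8. The rightmost is syllable 8 (bu:).
Primary stress: syllable 8 → ge:n.mo.mu:.ti.da:.ge:p.bof.ˈbu:.sat.

8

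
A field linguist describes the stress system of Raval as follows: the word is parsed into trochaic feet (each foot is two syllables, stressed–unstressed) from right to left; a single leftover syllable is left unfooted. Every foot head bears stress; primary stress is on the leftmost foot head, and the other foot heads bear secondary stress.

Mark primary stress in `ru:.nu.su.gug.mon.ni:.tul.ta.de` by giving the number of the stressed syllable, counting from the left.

Parse right to left into trochaic (ˈσσ) feet: ru: (ˈnu.su) (ˈgug.mon) (ˈni:.tul) (ˈta.de). Syllable 1 is left unfooted.
Foot heads (stressed positions): 2, 4, 6, 8.
End Rule Leftmost: primary stress on the leftmost head = syllable 2.
Primary stress: syllable 2 → ru:.ˈnu.su.gug.mon.ni:.tul.ta.de.

2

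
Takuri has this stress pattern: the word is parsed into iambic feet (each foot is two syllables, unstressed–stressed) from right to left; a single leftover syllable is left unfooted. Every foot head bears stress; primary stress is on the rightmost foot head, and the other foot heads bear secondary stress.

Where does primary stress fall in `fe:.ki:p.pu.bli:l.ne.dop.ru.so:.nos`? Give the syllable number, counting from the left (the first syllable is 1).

9

Parse right to left into iambic (σˈσ) feet: fe: (ki:p.ˈpu) (bli:l.ˈne) (dop.ˈru) (so:.ˈnos). Syllable 1 is left unfooted.
Foot heads (stressed positions): 3, 5, 7, 9.
End Rule Rightmost: primary stress on the rightmost head = syllable 9.
Primary stress: syllable 9 → fe:.ki:p.pu.bli:l.ne.dop.ru.so:.ˈnos.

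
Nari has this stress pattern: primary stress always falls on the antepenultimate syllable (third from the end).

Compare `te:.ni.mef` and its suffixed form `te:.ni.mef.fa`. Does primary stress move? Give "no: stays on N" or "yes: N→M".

Base `te:.ni.mef` (3 syllables):
  The word has 3 syllables; the antepenultimate syllable (third from the end) is syllable 1 (te:).
  → primary stress on syllable 1.
Suffixed `te:.ni.mef.fa` (4 syllables):
  The word has 4 syllables; the antepenultimate syllable (third from the end) is syllable 2 (ni).
  → primary stress on syllable 2.

yes: 1→2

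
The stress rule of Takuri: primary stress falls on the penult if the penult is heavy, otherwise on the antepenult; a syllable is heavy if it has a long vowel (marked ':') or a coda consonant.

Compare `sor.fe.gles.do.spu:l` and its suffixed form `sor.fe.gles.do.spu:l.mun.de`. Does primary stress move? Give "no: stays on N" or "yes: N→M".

yes: 3→6

Base `sor.fe.gles.do.spu:l` (5 syllables):
  Weights: 3 gles H, 4 do L, 5 spu:l H.
  The penult (syllable 4, do) is light, so stress falls on the antepenult (syllable 3, gles).
  → primary stress on syllable 3.
Suffixed `sor.fe.gles.do.spu:l.mun.de` (7 syllables):
  Weights: 5 spu:l H, 6 mun H, 7 de L.
  The penult (syllable 6, mun) is heavy, so it takes stress.
  → primary stress on syllable 6.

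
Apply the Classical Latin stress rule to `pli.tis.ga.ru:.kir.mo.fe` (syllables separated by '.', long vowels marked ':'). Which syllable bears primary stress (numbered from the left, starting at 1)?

5

Classical Latin: stress the penult if heavy (long vowel or closed), else the antepenult.
Weights: 5 kir H, 6 mo L, 7 fe L.
The penult (syllable 6, mo) is light, so stress falls on the antepenult (syllable 5, kir).
Stress on syllable 5: pli.tis.ga.ru:.ˈkir.mo.fe.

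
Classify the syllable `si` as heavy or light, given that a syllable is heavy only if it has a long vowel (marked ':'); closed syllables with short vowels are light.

`si`: short vowel, open (no coda). Short vowel → light.

light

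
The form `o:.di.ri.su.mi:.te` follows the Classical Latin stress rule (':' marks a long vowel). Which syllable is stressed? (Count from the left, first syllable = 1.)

Classical Latin: stress the penult if heavy (long vowel or closed), else the antepenult.
Weights: 4 su L, 5 mi: H, 6 te L.
The penult (syllable 5, mi:) is heavy, so it takes stress.
Stress on syllable 5: o:.di.ri.su.ˈmi:.te.

5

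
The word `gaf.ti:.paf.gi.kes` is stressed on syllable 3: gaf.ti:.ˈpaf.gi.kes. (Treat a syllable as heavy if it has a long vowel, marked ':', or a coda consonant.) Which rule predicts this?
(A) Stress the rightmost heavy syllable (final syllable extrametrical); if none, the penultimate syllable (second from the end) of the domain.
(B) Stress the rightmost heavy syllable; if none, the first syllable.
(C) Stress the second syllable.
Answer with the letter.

Rule A → syllable 3 ✓.
Rule B → syllable 5 (observed: 3).
Rule C → syllable 2 (observed: 3).

A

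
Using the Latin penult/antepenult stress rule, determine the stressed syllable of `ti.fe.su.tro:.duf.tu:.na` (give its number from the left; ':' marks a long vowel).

Classical Latin: stress the penult if heavy (long vowel or closed), else the antepenult.
Weights: 5 duf H, 6 tu: H, 7 na L.
The penult (syllable 6, tu:) is heavy, so it takes stress.
Stress on syllable 6: ti.fe.su.tro:.duf.ˈtu:.na.

6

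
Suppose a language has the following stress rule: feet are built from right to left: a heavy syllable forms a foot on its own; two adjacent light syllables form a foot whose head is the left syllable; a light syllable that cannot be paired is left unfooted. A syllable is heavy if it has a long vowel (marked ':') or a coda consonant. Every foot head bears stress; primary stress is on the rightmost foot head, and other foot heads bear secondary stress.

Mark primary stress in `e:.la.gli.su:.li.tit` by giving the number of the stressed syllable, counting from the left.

6

Weights: 1 e: H, 2 la L, 3 gli L, 4 su: H, 5 li L, 6 tit H.
Parse right to left (heavy = foot alone; LL = one foot; stranded L unfooted): (ˈe:) (ˈla.gli) (ˈsu:) li (ˈtit).
Foot heads: 1, 2, 4, 6.
Primary stress on the rightmost head = syllable 6.
Primary stress: syllable 6 → e:.la.gli.su:.li.ˈtit.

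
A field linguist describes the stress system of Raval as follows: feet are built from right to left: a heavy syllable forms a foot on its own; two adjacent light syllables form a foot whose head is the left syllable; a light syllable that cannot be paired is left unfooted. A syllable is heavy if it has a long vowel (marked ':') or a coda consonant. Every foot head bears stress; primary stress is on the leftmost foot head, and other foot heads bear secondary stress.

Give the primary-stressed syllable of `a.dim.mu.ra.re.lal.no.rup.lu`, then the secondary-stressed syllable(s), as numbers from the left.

Weights: 1 a L, 2 dim H, 3 mu L, 4 ra L, 5 re L, 6 lal H, 7 no L, 8 rup H, 9 lu L.
Parse right to left (heavy = foot alone; LL = one foot; stranded L unfooted): a (ˈdim) mu (ˈra.re) (ˈlal) no (ˈrup) lu.
Foot heads: 2, 4, 6, 8.
Primary stress on the leftmost head = syllable 2.
Secondary stress on 4, 6, 8: a.ˈdim.mu.ˌra.re.ˌlal.no.ˌrup.lu.

primary 2, secondary 4, 6, 8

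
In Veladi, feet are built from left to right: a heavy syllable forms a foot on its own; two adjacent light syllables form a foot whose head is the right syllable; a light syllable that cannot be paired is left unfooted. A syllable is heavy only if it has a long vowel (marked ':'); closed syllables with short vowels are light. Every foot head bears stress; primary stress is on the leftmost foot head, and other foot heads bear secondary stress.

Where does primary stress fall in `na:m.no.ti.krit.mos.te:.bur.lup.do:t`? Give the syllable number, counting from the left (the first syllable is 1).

1

Weights: 1 na:m H, 2 no L, 3 ti L, 4 krit L, 5 mos L, 6 te: H, 7 bur L, 8 lup L, 9 do:t H.
Parse left to right (heavy = foot alone; LL = one foot; stranded L unfooted): (ˈna:m) (no.ˈti) (krit.ˈmos) (ˈte:) (bur.ˈlup) (ˈdo:t).
Foot heads: 1, 3, 5, 6, 8, 9.
Primary stress on the leftmost head = syllable 1.
Primary stress: syllable 1 → ˈna:m.no.ti.krit.mos.te:.bur.lup.do:t.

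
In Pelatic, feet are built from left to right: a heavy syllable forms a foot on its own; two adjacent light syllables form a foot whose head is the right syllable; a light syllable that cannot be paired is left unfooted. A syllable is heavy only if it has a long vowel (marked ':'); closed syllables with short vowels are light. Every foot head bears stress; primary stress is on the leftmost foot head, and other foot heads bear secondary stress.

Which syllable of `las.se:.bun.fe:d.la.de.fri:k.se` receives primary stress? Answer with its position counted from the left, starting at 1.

2

Weights: 1 las L, 2 se: H, 3 bun L, 4 fe:d H, 5 la L, 6 de L, 7 fri:k H, 8 se L.
Parse left to right (heavy = foot alone; LL = one foot; stranded L unfooted): las (ˈse:) bun (ˈfe:d) (la.ˈde) (ˈfri:k) se.
Foot heads: 2, 4, 6, 7.
Primary stress on the leftmost head = syllable 2.
Primary stress: syllable 2 → las.ˈse:.bun.fe:d.la.de.fri:k.se.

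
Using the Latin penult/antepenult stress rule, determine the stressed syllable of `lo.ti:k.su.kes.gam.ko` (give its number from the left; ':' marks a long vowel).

Classical Latin: stress the penult if heavy (long vowel or closed), else the antepenult.
Weights: 4 kes H, 5 gam H, 6 ko L.
The penult (syllable 5, gam) is heavy, so it takes stress.
Stress on syllable 5: lo.ti:k.su.kes.ˈgam.ko.

5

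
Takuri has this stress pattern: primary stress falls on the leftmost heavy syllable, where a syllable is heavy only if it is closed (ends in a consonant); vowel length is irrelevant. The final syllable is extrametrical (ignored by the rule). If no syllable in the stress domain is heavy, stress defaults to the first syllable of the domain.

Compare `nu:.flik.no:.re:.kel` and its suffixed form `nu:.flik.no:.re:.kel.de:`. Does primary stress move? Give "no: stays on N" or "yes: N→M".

no: stays on 2

Base `nu:.flik.no:.re:.kel` (5 syllables):
  The final syllable (5, kel) is extrametrical; the stress domain is syllables 1–4.
  Weights: 1 nu: L, 2 flik H, 3 no: L, 4 re: L.
  Heavy syllables in the domain: 2. The leftmost is syllable 2 (flik).
  → primary stress on syllable 2.
Suffixed `nu:.flik.no:.re:.kel.de:` (6 syllables):
  The final syllable (6, de:) is extrametrical; the stress domain is syllables 1–5.
  Weights: 1 nu: L, 2 flik H, 3 no: L, 4 re: L, 5 kel H.
  Heavy syllables in the domain: 2, 5. The leftmost is syllable 2 (flik).
  → primary stress on syllable 2.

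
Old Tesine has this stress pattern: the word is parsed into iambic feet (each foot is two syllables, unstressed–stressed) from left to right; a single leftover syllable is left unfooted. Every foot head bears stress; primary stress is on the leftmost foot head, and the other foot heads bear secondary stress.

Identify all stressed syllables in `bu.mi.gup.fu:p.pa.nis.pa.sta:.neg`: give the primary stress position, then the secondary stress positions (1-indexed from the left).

primary 2, secondary 4, 6, 8

Parse left to right into iambic (σˈσ) feet: (bu.ˈmi) (gup.ˈfu:p) (pa.ˈnis) (pa.ˈsta:) neg. Syllable 9 is left unfooted.
Foot heads (stressed positions): 2, 4, 6, 8.
End Rule Leftmost: primary stress on the leftmost head = syllable 2.
Secondary stress on 4, 6, 8: bu.ˈmi.gup.ˌfu:p.pa.ˌnis.pa.ˌsta:.neg.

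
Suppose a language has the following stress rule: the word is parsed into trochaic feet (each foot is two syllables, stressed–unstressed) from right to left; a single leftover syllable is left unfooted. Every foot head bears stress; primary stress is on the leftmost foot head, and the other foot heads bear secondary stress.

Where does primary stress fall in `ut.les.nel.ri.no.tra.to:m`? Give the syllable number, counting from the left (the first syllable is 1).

2

Parse right to left into trochaic (ˈσσ) feet: ut (ˈles.nel) (ˈri.no) (ˈtra.to:m). Syllable 1 is left unfooted.
Foot heads (stressed positions): 2, 4, 6.
End Rule Leftmost: primary stress on the leftmost head = syllable 2.
Primary stress: syllable 2 → ut.ˈles.nel.ri.no.tra.to:m.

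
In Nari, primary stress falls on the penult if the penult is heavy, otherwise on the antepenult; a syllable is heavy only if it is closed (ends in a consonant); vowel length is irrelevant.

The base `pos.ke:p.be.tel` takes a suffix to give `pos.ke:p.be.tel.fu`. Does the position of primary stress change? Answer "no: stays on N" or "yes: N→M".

yes: 2→4

Base `pos.ke:p.be.tel` (4 syllables):
  Weights: 2 ke:p H, 3 be L, 4 tel H.
  The penult (syllable 3, be) is light, so stress falls on the antepenult (syllable 2, ke:p).
  → primary stress on syllable 2.
Suffixed `pos.ke:p.be.tel.fu` (5 syllables):
  Weights: 3 be L, 4 tel H, 5 fu L.
  The penult (syllable 4, tel) is heavy, so it takes stress.
  → primary stress on syllable 4.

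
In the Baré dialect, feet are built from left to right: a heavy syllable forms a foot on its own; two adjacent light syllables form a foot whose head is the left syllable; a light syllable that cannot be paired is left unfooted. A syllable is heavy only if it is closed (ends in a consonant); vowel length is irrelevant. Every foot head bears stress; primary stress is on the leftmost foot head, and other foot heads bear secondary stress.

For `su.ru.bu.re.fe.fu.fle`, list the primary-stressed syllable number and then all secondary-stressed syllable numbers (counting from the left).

primary 1, secondary 3, 5

Weights: 1 su L, 2 ru L, 3 bu L, 4 re L, 5 fe L, 6 fu L, 7 fle L.
Parse left to right (heavy = foot alone; LL = one foot; stranded L unfooted): (ˈsu.ru) (ˈbu.re) (ˈfe.fu) fle.
Foot heads: 1, 3, 5.
Primary stress on the leftmost head = syllable 1.
Secondary stress on 3, 5: ˈsu.ru.ˌbu.re.ˌfe.fu.fle.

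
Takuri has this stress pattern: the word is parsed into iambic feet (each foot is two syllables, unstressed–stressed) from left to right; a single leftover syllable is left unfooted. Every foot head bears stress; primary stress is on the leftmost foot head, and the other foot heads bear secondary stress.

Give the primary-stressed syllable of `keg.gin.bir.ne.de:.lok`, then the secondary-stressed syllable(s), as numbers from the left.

Parse left to right into iambic (σˈσ) feet: (keg.ˈgin) (bir.ˈne) (de:.ˈlok).
Foot heads (stressed positions): 2, 4, 6.
End Rule Leftmost: primary stress on the leftmost head = syllable 2.
Secondary stress on 4, 6: keg.ˈgin.bir.ˌne.de:.ˌlok.

primary 2, secondary 4, 6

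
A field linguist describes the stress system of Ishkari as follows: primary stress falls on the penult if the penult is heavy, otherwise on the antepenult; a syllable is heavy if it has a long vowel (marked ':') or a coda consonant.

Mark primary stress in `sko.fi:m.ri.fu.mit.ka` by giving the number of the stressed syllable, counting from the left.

Weights: 4 fu L, 5 mit H, 6 ka L.
The penult (syllable 5, mit) is heavy, so it takes stress.
Primary stress: syllable 5 → sko.fi:m.ri.fu.ˈmit.ka.

5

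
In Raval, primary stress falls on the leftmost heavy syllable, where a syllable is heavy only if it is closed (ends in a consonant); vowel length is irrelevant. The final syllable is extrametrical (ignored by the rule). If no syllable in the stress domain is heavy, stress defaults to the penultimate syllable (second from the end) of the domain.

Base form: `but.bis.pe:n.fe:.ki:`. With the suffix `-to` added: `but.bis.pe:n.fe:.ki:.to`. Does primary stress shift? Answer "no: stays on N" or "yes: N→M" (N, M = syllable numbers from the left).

no: stays on 1

Base `but.bis.pe:n.fe:.ki:` (5 syllables):
  The final syllable (5, ki:) is extrametrical; the stress domain is syllables 1–4.
  Weights: 1 but H, 2 bis H, 3 pe:n H, 4 fe: L.
  Heavy syllables in the domain: 1, 2, 3. The leftmost is syllable 1 (but).
  → primary stress on syllable 1.
Suffixed `but.bis.pe:n.fe:.ki:.to` (6 syllables):
  The final syllable (6, to) is extrametrical; the stress domain is syllables 1–5.
  Weights: 1 but H, 2 bis H, 3 pe:n H, 4 fe: L, 5 ki: L.
  Heavy syllables in the domain: 1, 2, 3. The leftmost is syllable 1 (but).
  → primary stress on syllable 1.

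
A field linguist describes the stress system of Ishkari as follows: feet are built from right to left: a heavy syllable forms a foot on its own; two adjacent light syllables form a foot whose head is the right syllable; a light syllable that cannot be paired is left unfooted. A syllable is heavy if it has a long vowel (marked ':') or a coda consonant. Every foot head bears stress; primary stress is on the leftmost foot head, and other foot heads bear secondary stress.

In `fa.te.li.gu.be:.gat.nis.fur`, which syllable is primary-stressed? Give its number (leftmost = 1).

2

Weights: 1 fa L, 2 te L, 3 li L, 4 gu L, 5 be: H, 6 gat H, 7 nis H, 8 fur H.
Parse right to left (heavy = foot alone; LL = one foot; stranded L unfooted): (fa.ˈte) (li.ˈgu) (ˈbe:) (ˈgat) (ˈnis) (ˈfur).
Foot heads: 2, 4, 5, 6, 7, 8.
Primary stress on the leftmost head = syllable 2.
Primary stress: syllable 2 → fa.ˈte.li.gu.be:.gat.nis.fur.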